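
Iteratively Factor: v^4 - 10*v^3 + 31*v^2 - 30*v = (v - 3)*(v^3 - 7*v^2 + 10*v) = v*(v - 3)*(v^2 - 7*v + 10) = v*(v - 3)*(v - 2)*(v - 5)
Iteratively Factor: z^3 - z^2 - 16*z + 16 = (z + 4)*(z^2 - 5*z + 4) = (z - 4)*(z + 4)*(z - 1)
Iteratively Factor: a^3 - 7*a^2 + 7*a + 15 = (a - 3)*(a^2 - 4*a - 5) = (a - 3)*(a + 1)*(a - 5)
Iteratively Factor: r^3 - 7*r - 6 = (r + 1)*(r^2 - r - 6) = (r + 1)*(r + 2)*(r - 3)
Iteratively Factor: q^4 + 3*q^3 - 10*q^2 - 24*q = (q - 3)*(q^3 + 6*q^2 + 8*q) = q*(q - 3)*(q^2 + 6*q + 8) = q*(q - 3)*(q + 2)*(q + 4)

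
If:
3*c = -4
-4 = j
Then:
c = -4/3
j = -4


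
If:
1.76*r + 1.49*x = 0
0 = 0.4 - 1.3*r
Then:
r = 0.31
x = -0.36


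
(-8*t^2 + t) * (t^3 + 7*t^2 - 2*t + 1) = -8*t^5 - 55*t^4 + 23*t^3 - 10*t^2 + t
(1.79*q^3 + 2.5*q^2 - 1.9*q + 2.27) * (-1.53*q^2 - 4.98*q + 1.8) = -2.7387*q^5 - 12.7392*q^4 - 6.321*q^3 + 10.4889*q^2 - 14.7246*q + 4.086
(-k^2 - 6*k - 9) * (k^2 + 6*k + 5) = -k^4 - 12*k^3 - 50*k^2 - 84*k - 45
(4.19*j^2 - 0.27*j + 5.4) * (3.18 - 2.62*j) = -10.9778*j^3 + 14.0316*j^2 - 15.0066*j + 17.172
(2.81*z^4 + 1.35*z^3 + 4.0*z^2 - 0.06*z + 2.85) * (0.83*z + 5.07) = 2.3323*z^5 + 15.3672*z^4 + 10.1645*z^3 + 20.2302*z^2 + 2.0613*z + 14.4495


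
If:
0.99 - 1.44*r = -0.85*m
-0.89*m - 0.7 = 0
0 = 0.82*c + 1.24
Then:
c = -1.51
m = -0.79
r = 0.22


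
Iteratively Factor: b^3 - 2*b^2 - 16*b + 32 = (b - 4)*(b^2 + 2*b - 8) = (b - 4)*(b - 2)*(b + 4)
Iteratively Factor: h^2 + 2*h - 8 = (h + 4)*(h - 2)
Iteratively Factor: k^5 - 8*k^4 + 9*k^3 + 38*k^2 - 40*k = (k)*(k^4 - 8*k^3 + 9*k^2 + 38*k - 40) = k*(k - 4)*(k^3 - 4*k^2 - 7*k + 10) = k*(k - 5)*(k - 4)*(k^2 + k - 2) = k*(k - 5)*(k - 4)*(k - 1)*(k + 2)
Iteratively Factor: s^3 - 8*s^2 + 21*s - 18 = (s - 3)*(s^2 - 5*s + 6) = (s - 3)^2*(s - 2)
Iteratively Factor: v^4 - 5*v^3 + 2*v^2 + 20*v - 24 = (v - 2)*(v^3 - 3*v^2 - 4*v + 12) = (v - 3)*(v - 2)*(v^2 - 4) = (v - 3)*(v - 2)*(v + 2)*(v - 2)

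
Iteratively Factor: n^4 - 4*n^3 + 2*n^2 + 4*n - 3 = (n - 1)*(n^3 - 3*n^2 - n + 3) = (n - 3)*(n - 1)*(n^2 - 1) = (n - 3)*(n - 1)^2*(n + 1)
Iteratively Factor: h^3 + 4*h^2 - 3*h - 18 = (h - 2)*(h^2 + 6*h + 9) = (h - 2)*(h + 3)*(h + 3)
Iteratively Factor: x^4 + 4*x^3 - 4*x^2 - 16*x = (x - 2)*(x^3 + 6*x^2 + 8*x) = (x - 2)*(x + 2)*(x^2 + 4*x) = x*(x - 2)*(x + 2)*(x + 4)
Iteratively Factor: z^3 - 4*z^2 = (z)*(z^2 - 4*z) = z^2*(z - 4)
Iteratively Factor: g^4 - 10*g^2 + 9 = (g - 1)*(g^3 + g^2 - 9*g - 9) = (g - 1)*(g + 1)*(g^2 - 9) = (g - 1)*(g + 1)*(g + 3)*(g - 3)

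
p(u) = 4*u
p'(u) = 4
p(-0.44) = -1.76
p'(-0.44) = 4.00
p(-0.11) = -0.44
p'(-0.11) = 4.00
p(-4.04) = -16.16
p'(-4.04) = 4.00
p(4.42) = 17.68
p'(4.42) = 4.00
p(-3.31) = -13.24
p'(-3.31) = 4.00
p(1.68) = 6.72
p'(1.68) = 4.00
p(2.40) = 9.60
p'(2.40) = 4.00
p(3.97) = 15.88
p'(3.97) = 4.00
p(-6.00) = -24.00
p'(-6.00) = 4.00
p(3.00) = 12.00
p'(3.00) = 4.00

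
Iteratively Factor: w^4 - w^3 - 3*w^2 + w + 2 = (w + 1)*(w^3 - 2*w^2 - w + 2) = (w + 1)^2*(w^2 - 3*w + 2) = (w - 2)*(w + 1)^2*(w - 1)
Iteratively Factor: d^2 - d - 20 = (d + 4)*(d - 5)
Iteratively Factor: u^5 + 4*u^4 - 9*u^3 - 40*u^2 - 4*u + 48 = (u - 1)*(u^4 + 5*u^3 - 4*u^2 - 44*u - 48) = (u - 3)*(u - 1)*(u^3 + 8*u^2 + 20*u + 16) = (u - 3)*(u - 1)*(u + 2)*(u^2 + 6*u + 8) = (u - 3)*(u - 1)*(u + 2)*(u + 4)*(u + 2)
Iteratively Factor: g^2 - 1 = (g - 1)*(g + 1)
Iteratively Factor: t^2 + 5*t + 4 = (t + 4)*(t + 1)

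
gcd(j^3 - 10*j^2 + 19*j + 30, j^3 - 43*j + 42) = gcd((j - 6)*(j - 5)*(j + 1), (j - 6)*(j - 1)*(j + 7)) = j - 6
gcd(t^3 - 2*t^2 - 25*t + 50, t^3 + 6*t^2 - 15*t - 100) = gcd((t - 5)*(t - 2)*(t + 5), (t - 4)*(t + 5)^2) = t + 5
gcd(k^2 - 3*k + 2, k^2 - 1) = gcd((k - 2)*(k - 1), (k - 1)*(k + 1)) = k - 1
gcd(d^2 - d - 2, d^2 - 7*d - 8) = d + 1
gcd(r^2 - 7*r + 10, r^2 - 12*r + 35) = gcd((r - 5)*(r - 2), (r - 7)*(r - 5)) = r - 5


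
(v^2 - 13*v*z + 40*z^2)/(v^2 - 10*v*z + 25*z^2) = (-v + 8*z)/(-v + 5*z)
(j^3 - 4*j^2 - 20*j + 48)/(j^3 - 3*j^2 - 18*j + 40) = (j - 6)/(j - 5)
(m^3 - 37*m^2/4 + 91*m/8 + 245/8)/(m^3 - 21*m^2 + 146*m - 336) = (8*m^2 - 18*m - 35)/(8*(m^2 - 14*m + 48))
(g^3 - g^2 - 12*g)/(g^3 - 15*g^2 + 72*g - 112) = g*(g + 3)/(g^2 - 11*g + 28)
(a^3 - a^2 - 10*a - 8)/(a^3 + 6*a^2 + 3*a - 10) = (a^2 - 3*a - 4)/(a^2 + 4*a - 5)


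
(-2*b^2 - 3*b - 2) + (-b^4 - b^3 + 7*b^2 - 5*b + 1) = -b^4 - b^3 + 5*b^2 - 8*b - 1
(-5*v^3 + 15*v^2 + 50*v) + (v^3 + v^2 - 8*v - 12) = -4*v^3 + 16*v^2 + 42*v - 12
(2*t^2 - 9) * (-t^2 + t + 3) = -2*t^4 + 2*t^3 + 15*t^2 - 9*t - 27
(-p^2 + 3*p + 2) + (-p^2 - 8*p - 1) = -2*p^2 - 5*p + 1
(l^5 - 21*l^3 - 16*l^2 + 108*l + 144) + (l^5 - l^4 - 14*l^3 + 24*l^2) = 2*l^5 - l^4 - 35*l^3 + 8*l^2 + 108*l + 144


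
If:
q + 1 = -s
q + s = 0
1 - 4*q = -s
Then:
No Solution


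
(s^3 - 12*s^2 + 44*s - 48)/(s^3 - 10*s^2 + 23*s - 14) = (s^2 - 10*s + 24)/(s^2 - 8*s + 7)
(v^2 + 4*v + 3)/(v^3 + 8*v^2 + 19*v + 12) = 1/(v + 4)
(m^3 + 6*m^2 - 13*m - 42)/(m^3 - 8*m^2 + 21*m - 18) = (m^2 + 9*m + 14)/(m^2 - 5*m + 6)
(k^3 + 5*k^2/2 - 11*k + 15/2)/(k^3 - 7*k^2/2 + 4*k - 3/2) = (k + 5)/(k - 1)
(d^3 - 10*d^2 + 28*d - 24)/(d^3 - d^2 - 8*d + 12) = (d - 6)/(d + 3)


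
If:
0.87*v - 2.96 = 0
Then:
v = 3.40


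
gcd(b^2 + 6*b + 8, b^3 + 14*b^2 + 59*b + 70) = b + 2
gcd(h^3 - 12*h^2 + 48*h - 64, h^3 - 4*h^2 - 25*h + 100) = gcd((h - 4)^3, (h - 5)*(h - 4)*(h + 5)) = h - 4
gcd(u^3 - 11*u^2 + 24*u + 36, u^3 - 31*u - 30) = u^2 - 5*u - 6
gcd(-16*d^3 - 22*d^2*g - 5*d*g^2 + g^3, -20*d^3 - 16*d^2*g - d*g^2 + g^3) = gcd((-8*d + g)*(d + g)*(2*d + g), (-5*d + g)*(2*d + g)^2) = 2*d + g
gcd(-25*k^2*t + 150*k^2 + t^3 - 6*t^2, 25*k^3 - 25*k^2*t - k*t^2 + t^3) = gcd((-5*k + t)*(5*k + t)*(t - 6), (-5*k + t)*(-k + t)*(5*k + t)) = -25*k^2 + t^2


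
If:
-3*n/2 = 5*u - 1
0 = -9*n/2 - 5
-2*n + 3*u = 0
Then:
No Solution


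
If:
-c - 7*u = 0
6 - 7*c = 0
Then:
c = 6/7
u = -6/49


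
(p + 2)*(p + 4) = p^2 + 6*p + 8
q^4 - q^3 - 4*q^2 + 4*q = q*(q - 2)*(q - 1)*(q + 2)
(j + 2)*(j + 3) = j^2 + 5*j + 6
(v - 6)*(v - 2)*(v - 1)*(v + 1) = v^4 - 8*v^3 + 11*v^2 + 8*v - 12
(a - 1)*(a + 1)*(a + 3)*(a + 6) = a^4 + 9*a^3 + 17*a^2 - 9*a - 18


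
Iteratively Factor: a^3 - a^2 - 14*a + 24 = (a - 2)*(a^2 + a - 12) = (a - 3)*(a - 2)*(a + 4)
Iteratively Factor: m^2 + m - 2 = (m - 1)*(m + 2)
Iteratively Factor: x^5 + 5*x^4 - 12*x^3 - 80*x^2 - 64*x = (x - 4)*(x^4 + 9*x^3 + 24*x^2 + 16*x) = (x - 4)*(x + 1)*(x^3 + 8*x^2 + 16*x) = (x - 4)*(x + 1)*(x + 4)*(x^2 + 4*x) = x*(x - 4)*(x + 1)*(x + 4)*(x + 4)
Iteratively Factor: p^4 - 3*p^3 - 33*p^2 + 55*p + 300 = (p - 5)*(p^3 + 2*p^2 - 23*p - 60) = (p - 5)*(p + 4)*(p^2 - 2*p - 15) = (p - 5)^2*(p + 4)*(p + 3)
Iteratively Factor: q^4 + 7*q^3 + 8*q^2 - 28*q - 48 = (q + 2)*(q^3 + 5*q^2 - 2*q - 24) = (q + 2)*(q + 4)*(q^2 + q - 6) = (q + 2)*(q + 3)*(q + 4)*(q - 2)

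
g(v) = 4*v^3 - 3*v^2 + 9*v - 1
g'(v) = 12*v^2 - 6*v + 9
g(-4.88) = -581.22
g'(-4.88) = 324.05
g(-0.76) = -11.33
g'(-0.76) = 20.49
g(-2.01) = -63.69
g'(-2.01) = 69.54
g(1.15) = 11.47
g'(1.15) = 17.97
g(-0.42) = -5.61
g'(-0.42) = 13.64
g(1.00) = 9.00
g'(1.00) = 15.00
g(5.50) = 623.25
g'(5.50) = 339.00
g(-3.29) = -205.53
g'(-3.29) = 158.63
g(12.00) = 6587.00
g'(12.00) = 1665.00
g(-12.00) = -7453.00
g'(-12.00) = 1809.00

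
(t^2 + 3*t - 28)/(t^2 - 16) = (t + 7)/(t + 4)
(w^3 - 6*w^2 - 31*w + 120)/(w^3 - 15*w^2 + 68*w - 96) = (w + 5)/(w - 4)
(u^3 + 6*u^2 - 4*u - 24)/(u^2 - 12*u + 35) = (u^3 + 6*u^2 - 4*u - 24)/(u^2 - 12*u + 35)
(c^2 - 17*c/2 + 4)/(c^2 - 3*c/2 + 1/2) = (c - 8)/(c - 1)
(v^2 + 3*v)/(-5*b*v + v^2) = (v + 3)/(-5*b + v)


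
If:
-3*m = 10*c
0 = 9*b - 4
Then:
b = 4/9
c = -3*m/10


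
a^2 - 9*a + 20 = (a - 5)*(a - 4)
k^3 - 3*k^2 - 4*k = k*(k - 4)*(k + 1)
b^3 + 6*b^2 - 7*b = b*(b - 1)*(b + 7)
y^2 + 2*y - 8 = (y - 2)*(y + 4)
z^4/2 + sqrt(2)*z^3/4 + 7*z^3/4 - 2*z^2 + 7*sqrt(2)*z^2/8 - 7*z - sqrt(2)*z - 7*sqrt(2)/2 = (z/2 + 1)*(z - 2)*(z + 7/2)*(z + sqrt(2)/2)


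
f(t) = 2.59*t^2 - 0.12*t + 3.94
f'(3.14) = 16.15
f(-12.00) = 378.34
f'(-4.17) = -21.72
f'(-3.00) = -15.66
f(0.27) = 4.10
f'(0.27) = 1.28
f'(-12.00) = -62.28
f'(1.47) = 7.49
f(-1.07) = 7.03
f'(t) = 5.18*t - 0.12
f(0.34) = 4.20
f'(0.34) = 1.64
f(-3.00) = 27.61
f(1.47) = 9.36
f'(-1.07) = -5.66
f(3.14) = 29.10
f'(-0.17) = -1.00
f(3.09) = 28.30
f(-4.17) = 49.48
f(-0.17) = 4.04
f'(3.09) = 15.89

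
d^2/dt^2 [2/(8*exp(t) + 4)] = (2*exp(t) - 1)*exp(t)/(2*exp(t) + 1)^3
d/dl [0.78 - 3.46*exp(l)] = -3.46*exp(l)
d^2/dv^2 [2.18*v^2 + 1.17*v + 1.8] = 4.36000000000000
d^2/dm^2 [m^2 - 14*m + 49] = 2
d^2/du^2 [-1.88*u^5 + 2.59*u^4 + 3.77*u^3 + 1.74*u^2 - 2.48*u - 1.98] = -37.6*u^3 + 31.08*u^2 + 22.62*u + 3.48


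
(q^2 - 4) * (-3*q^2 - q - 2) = -3*q^4 - q^3 + 10*q^2 + 4*q + 8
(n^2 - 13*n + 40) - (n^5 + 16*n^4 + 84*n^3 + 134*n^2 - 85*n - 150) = -n^5 - 16*n^4 - 84*n^3 - 133*n^2 + 72*n + 190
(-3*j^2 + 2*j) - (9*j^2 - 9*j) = -12*j^2 + 11*j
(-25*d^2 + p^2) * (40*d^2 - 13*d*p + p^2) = -1000*d^4 + 325*d^3*p + 15*d^2*p^2 - 13*d*p^3 + p^4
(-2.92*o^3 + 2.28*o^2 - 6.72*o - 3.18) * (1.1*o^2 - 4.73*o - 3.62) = -3.212*o^5 + 16.3196*o^4 - 7.606*o^3 + 20.034*o^2 + 39.3678*o + 11.5116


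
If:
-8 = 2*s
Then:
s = -4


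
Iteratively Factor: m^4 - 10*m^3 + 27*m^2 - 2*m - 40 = (m + 1)*(m^3 - 11*m^2 + 38*m - 40) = (m - 2)*(m + 1)*(m^2 - 9*m + 20) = (m - 5)*(m - 2)*(m + 1)*(m - 4)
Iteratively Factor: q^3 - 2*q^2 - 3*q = (q + 1)*(q^2 - 3*q) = (q - 3)*(q + 1)*(q)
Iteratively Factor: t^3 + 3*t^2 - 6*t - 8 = (t + 1)*(t^2 + 2*t - 8) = (t - 2)*(t + 1)*(t + 4)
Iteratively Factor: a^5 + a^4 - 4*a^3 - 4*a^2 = (a + 1)*(a^4 - 4*a^2) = a*(a + 1)*(a^3 - 4*a) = a*(a - 2)*(a + 1)*(a^2 + 2*a) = a^2*(a - 2)*(a + 1)*(a + 2)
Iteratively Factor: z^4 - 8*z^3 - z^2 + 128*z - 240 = (z - 3)*(z^3 - 5*z^2 - 16*z + 80) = (z - 5)*(z - 3)*(z^2 - 16) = (z - 5)*(z - 3)*(z + 4)*(z - 4)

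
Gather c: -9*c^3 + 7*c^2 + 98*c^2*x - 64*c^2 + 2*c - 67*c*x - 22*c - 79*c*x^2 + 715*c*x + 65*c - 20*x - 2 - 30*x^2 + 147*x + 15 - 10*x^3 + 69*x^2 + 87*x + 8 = -9*c^3 + c^2*(98*x - 57) + c*(-79*x^2 + 648*x + 45) - 10*x^3 + 39*x^2 + 214*x + 21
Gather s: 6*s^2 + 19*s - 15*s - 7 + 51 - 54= 6*s^2 + 4*s - 10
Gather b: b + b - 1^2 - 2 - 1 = 2*b - 4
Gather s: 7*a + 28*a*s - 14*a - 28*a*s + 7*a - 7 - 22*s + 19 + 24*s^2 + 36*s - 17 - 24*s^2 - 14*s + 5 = 0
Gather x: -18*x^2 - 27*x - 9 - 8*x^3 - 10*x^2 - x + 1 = -8*x^3 - 28*x^2 - 28*x - 8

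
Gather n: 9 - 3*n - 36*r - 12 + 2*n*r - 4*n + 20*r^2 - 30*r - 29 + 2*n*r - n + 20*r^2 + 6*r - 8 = n*(4*r - 8) + 40*r^2 - 60*r - 40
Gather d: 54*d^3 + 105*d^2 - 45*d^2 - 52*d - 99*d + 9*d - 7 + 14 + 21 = 54*d^3 + 60*d^2 - 142*d + 28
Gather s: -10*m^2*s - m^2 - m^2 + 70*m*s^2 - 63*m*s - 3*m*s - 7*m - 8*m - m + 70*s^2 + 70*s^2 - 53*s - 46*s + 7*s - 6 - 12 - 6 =-2*m^2 - 16*m + s^2*(70*m + 140) + s*(-10*m^2 - 66*m - 92) - 24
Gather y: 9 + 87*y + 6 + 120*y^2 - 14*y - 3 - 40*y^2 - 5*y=80*y^2 + 68*y + 12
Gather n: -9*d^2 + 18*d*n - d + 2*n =-9*d^2 - d + n*(18*d + 2)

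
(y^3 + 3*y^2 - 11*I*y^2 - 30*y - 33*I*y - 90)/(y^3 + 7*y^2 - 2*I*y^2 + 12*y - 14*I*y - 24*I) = (y^2 - 11*I*y - 30)/(y^2 + 2*y*(2 - I) - 8*I)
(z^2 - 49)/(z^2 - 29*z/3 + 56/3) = 3*(z + 7)/(3*z - 8)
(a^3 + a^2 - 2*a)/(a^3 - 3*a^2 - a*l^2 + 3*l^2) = a*(a^2 + a - 2)/(a^3 - 3*a^2 - a*l^2 + 3*l^2)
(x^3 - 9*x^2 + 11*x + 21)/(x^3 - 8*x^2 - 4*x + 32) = (x^3 - 9*x^2 + 11*x + 21)/(x^3 - 8*x^2 - 4*x + 32)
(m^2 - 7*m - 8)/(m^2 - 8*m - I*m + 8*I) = (m + 1)/(m - I)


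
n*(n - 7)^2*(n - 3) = n^4 - 17*n^3 + 91*n^2 - 147*n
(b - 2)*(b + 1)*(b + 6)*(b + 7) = b^4 + 12*b^3 + 27*b^2 - 68*b - 84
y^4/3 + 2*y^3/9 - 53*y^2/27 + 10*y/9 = y*(y/3 + 1)*(y - 5/3)*(y - 2/3)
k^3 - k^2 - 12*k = k*(k - 4)*(k + 3)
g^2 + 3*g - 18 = (g - 3)*(g + 6)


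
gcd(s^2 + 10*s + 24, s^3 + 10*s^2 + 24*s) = s^2 + 10*s + 24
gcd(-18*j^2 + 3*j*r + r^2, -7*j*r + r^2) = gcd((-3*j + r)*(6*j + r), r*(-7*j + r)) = 1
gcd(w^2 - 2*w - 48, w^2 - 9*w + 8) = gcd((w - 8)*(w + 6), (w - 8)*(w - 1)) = w - 8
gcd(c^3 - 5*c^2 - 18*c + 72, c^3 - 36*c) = c - 6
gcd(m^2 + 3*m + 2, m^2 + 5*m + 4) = m + 1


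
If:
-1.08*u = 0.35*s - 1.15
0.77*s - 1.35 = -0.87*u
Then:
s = 0.87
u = 0.78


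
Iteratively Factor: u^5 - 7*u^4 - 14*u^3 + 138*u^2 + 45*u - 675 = (u - 5)*(u^4 - 2*u^3 - 24*u^2 + 18*u + 135) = (u - 5)*(u + 3)*(u^3 - 5*u^2 - 9*u + 45) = (u - 5)*(u - 3)*(u + 3)*(u^2 - 2*u - 15) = (u - 5)*(u - 3)*(u + 3)^2*(u - 5)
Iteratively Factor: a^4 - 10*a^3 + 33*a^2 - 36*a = (a)*(a^3 - 10*a^2 + 33*a - 36) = a*(a - 3)*(a^2 - 7*a + 12) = a*(a - 3)^2*(a - 4)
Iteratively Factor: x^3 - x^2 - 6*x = (x)*(x^2 - x - 6) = x*(x + 2)*(x - 3)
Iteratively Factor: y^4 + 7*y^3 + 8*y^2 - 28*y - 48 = (y + 4)*(y^3 + 3*y^2 - 4*y - 12) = (y + 3)*(y + 4)*(y^2 - 4) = (y + 2)*(y + 3)*(y + 4)*(y - 2)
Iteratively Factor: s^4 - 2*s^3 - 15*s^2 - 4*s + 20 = (s + 2)*(s^3 - 4*s^2 - 7*s + 10) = (s + 2)^2*(s^2 - 6*s + 5) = (s - 1)*(s + 2)^2*(s - 5)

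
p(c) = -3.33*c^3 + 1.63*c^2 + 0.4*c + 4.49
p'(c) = -9.99*c^2 + 3.26*c + 0.4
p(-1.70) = 24.88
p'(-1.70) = -34.01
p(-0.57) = 5.41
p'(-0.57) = -4.70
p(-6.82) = 1133.90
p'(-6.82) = -486.49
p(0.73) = 4.36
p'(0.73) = -2.54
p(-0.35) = 4.69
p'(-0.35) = -1.96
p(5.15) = -405.07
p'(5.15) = -247.77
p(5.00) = -369.01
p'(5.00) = -233.05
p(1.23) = 1.25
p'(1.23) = -10.70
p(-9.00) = 2560.49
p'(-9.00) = -838.13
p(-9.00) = 2560.49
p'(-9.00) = -838.13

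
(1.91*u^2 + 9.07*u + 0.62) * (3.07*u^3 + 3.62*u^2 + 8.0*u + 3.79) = 5.8637*u^5 + 34.7591*u^4 + 50.0168*u^3 + 82.0433*u^2 + 39.3353*u + 2.3498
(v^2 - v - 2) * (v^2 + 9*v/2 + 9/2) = v^4 + 7*v^3/2 - 2*v^2 - 27*v/2 - 9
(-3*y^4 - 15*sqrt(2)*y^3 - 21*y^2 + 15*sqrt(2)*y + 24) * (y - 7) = -3*y^5 - 15*sqrt(2)*y^4 + 21*y^4 - 21*y^3 + 105*sqrt(2)*y^3 + 15*sqrt(2)*y^2 + 147*y^2 - 105*sqrt(2)*y + 24*y - 168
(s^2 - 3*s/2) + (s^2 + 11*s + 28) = 2*s^2 + 19*s/2 + 28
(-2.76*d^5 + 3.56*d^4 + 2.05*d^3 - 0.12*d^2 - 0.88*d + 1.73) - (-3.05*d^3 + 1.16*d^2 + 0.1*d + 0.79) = -2.76*d^5 + 3.56*d^4 + 5.1*d^3 - 1.28*d^2 - 0.98*d + 0.94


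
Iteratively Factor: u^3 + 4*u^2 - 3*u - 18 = (u - 2)*(u^2 + 6*u + 9) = (u - 2)*(u + 3)*(u + 3)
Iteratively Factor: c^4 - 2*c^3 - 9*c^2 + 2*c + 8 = (c + 1)*(c^3 - 3*c^2 - 6*c + 8) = (c + 1)*(c + 2)*(c^2 - 5*c + 4) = (c - 4)*(c + 1)*(c + 2)*(c - 1)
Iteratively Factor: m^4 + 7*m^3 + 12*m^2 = (m + 3)*(m^3 + 4*m^2) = m*(m + 3)*(m^2 + 4*m) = m^2*(m + 3)*(m + 4)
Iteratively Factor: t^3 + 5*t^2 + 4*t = (t + 1)*(t^2 + 4*t) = (t + 1)*(t + 4)*(t)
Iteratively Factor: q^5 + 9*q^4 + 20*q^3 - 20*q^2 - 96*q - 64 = (q - 2)*(q^4 + 11*q^3 + 42*q^2 + 64*q + 32) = (q - 2)*(q + 4)*(q^3 + 7*q^2 + 14*q + 8) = (q - 2)*(q + 1)*(q + 4)*(q^2 + 6*q + 8) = (q - 2)*(q + 1)*(q + 2)*(q + 4)*(q + 4)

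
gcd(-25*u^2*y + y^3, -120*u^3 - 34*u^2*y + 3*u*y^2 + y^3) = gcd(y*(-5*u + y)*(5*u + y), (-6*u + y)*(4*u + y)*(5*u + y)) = 5*u + y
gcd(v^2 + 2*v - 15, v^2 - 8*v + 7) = 1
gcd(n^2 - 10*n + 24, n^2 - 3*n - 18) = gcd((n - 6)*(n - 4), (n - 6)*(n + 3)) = n - 6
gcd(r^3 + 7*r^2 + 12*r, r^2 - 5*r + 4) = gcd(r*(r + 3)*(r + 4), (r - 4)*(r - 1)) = 1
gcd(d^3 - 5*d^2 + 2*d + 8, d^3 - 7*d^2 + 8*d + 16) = d^2 - 3*d - 4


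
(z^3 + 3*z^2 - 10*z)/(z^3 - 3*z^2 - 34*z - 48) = z*(-z^2 - 3*z + 10)/(-z^3 + 3*z^2 + 34*z + 48)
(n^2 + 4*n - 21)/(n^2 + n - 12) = (n + 7)/(n + 4)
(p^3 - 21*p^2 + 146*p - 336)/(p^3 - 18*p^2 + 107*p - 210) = (p - 8)/(p - 5)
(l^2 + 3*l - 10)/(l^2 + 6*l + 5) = (l - 2)/(l + 1)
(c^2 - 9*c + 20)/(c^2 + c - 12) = (c^2 - 9*c + 20)/(c^2 + c - 12)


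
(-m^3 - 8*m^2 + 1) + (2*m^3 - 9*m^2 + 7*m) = m^3 - 17*m^2 + 7*m + 1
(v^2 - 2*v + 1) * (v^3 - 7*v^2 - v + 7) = v^5 - 9*v^4 + 14*v^3 + 2*v^2 - 15*v + 7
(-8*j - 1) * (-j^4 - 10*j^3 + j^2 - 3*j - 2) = 8*j^5 + 81*j^4 + 2*j^3 + 23*j^2 + 19*j + 2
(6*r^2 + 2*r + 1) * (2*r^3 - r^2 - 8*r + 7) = 12*r^5 - 2*r^4 - 48*r^3 + 25*r^2 + 6*r + 7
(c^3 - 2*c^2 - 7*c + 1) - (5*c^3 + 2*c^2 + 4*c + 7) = -4*c^3 - 4*c^2 - 11*c - 6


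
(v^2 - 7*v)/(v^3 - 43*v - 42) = v/(v^2 + 7*v + 6)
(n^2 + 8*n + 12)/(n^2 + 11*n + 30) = (n + 2)/(n + 5)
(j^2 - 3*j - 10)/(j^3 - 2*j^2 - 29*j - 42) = (j - 5)/(j^2 - 4*j - 21)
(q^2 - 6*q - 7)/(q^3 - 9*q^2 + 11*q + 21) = 1/(q - 3)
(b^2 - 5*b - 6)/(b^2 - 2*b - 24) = (b + 1)/(b + 4)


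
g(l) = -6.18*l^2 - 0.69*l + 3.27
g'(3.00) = -37.77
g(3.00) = -54.42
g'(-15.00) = 184.71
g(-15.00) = -1376.88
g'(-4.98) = 60.86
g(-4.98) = -146.56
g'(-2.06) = 24.77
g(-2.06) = -21.53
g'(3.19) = -40.12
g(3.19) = -61.82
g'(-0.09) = 0.42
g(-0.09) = 3.28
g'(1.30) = -16.76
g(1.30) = -8.07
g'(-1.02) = 11.92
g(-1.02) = -2.46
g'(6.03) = -75.22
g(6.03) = -225.60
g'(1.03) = -13.42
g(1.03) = -4.00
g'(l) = -12.36*l - 0.69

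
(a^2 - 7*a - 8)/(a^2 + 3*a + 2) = (a - 8)/(a + 2)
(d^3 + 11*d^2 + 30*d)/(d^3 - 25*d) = (d + 6)/(d - 5)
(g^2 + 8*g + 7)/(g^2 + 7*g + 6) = (g + 7)/(g + 6)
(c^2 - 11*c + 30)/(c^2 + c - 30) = (c - 6)/(c + 6)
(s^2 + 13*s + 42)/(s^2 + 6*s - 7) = (s + 6)/(s - 1)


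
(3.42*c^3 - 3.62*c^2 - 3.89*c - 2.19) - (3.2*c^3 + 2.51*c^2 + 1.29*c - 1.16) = 0.22*c^3 - 6.13*c^2 - 5.18*c - 1.03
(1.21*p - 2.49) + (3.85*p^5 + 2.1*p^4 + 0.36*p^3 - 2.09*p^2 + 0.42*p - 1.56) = 3.85*p^5 + 2.1*p^4 + 0.36*p^3 - 2.09*p^2 + 1.63*p - 4.05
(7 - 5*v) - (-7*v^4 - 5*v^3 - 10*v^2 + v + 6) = 7*v^4 + 5*v^3 + 10*v^2 - 6*v + 1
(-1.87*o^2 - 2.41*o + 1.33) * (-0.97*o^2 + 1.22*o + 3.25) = 1.8139*o^4 + 0.0562999999999998*o^3 - 10.3078*o^2 - 6.2099*o + 4.3225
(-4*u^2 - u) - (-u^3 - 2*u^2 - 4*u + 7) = u^3 - 2*u^2 + 3*u - 7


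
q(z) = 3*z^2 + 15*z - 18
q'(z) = 6*z + 15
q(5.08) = 135.62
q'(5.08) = 45.48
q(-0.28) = -21.96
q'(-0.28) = 13.32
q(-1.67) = -34.68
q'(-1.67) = 4.98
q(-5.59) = -8.11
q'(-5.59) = -18.54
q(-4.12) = -28.88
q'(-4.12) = -9.72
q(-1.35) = -32.78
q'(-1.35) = 6.90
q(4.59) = 114.05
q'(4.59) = 42.54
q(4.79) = 122.68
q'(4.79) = 43.74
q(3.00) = 54.00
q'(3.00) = 33.00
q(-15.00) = 432.00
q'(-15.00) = -75.00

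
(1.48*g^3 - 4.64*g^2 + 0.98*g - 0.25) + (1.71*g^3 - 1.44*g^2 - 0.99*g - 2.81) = 3.19*g^3 - 6.08*g^2 - 0.01*g - 3.06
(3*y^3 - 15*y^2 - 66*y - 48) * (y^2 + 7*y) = 3*y^5 + 6*y^4 - 171*y^3 - 510*y^2 - 336*y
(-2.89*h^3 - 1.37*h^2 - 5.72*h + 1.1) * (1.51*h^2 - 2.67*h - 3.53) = -4.3639*h^5 + 5.6476*h^4 + 5.2224*h^3 + 21.7695*h^2 + 17.2546*h - 3.883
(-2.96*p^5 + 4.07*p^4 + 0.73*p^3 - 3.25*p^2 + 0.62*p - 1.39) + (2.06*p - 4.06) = -2.96*p^5 + 4.07*p^4 + 0.73*p^3 - 3.25*p^2 + 2.68*p - 5.45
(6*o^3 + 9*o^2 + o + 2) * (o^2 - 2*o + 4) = 6*o^5 - 3*o^4 + 7*o^3 + 36*o^2 + 8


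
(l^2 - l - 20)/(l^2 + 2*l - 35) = (l + 4)/(l + 7)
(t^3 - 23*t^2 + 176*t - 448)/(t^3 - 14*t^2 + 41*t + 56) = (t - 8)/(t + 1)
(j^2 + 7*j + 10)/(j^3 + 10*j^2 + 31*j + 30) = 1/(j + 3)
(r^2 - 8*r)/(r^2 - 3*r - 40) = r/(r + 5)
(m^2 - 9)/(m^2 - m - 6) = (m + 3)/(m + 2)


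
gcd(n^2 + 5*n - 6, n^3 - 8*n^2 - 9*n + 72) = 1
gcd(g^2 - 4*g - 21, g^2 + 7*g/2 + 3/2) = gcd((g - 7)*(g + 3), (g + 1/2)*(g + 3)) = g + 3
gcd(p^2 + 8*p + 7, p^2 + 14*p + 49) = p + 7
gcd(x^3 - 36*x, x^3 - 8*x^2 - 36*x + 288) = x^2 - 36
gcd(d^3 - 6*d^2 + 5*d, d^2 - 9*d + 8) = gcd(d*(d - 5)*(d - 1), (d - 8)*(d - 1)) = d - 1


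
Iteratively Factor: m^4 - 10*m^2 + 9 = (m + 1)*(m^3 - m^2 - 9*m + 9) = (m - 3)*(m + 1)*(m^2 + 2*m - 3) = (m - 3)*(m - 1)*(m + 1)*(m + 3)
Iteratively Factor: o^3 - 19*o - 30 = (o + 3)*(o^2 - 3*o - 10) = (o + 2)*(o + 3)*(o - 5)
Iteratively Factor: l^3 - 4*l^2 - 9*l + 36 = (l - 4)*(l^2 - 9) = (l - 4)*(l + 3)*(l - 3)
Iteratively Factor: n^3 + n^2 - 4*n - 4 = (n + 2)*(n^2 - n - 2) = (n + 1)*(n + 2)*(n - 2)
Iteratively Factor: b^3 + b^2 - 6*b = (b)*(b^2 + b - 6) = b*(b - 2)*(b + 3)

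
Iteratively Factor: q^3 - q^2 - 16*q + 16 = (q - 1)*(q^2 - 16) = (q - 4)*(q - 1)*(q + 4)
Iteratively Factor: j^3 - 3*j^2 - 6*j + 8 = (j - 4)*(j^2 + j - 2) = (j - 4)*(j - 1)*(j + 2)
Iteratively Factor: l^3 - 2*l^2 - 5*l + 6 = (l - 1)*(l^2 - l - 6) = (l - 1)*(l + 2)*(l - 3)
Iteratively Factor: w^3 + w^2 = (w + 1)*(w^2) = w*(w + 1)*(w)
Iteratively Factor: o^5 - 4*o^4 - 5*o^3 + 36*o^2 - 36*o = (o - 2)*(o^4 - 2*o^3 - 9*o^2 + 18*o) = (o - 3)*(o - 2)*(o^3 + o^2 - 6*o) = o*(o - 3)*(o - 2)*(o^2 + o - 6) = o*(o - 3)*(o - 2)*(o + 3)*(o - 2)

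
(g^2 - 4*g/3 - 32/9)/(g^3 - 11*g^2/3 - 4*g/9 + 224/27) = 3/(3*g - 7)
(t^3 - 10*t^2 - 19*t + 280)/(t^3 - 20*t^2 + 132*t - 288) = (t^2 - 2*t - 35)/(t^2 - 12*t + 36)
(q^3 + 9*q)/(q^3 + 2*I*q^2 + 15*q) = (q + 3*I)/(q + 5*I)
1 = 1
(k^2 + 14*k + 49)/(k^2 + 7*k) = (k + 7)/k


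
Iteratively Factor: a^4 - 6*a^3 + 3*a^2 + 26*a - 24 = (a - 4)*(a^3 - 2*a^2 - 5*a + 6) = (a - 4)*(a - 3)*(a^2 + a - 2) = (a - 4)*(a - 3)*(a + 2)*(a - 1)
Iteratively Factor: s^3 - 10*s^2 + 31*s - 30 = (s - 2)*(s^2 - 8*s + 15) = (s - 3)*(s - 2)*(s - 5)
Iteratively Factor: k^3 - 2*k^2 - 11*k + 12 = (k - 4)*(k^2 + 2*k - 3) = (k - 4)*(k - 1)*(k + 3)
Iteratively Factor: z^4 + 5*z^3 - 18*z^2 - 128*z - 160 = (z + 4)*(z^3 + z^2 - 22*z - 40) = (z - 5)*(z + 4)*(z^2 + 6*z + 8) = (z - 5)*(z + 2)*(z + 4)*(z + 4)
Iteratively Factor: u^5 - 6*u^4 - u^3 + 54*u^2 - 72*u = (u)*(u^4 - 6*u^3 - u^2 + 54*u - 72) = u*(u - 2)*(u^3 - 4*u^2 - 9*u + 36) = u*(u - 4)*(u - 2)*(u^2 - 9) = u*(u - 4)*(u - 3)*(u - 2)*(u + 3)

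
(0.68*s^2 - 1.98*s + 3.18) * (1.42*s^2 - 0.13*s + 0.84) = 0.9656*s^4 - 2.9*s^3 + 5.3442*s^2 - 2.0766*s + 2.6712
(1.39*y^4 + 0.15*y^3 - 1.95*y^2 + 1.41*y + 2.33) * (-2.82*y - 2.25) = -3.9198*y^5 - 3.5505*y^4 + 5.1615*y^3 + 0.411300000000001*y^2 - 9.7431*y - 5.2425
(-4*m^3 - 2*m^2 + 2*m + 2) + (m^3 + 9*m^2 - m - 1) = -3*m^3 + 7*m^2 + m + 1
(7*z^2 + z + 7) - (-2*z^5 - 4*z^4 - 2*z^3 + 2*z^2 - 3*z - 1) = 2*z^5 + 4*z^4 + 2*z^3 + 5*z^2 + 4*z + 8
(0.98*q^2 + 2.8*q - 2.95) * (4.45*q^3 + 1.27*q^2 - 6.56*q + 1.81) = 4.361*q^5 + 13.7046*q^4 - 16.0003*q^3 - 20.3407*q^2 + 24.42*q - 5.3395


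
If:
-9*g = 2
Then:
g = -2/9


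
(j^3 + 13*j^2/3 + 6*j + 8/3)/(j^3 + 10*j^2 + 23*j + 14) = (j + 4/3)/(j + 7)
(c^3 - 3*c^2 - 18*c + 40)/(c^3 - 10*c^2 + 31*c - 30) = (c + 4)/(c - 3)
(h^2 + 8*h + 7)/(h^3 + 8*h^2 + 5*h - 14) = (h + 1)/(h^2 + h - 2)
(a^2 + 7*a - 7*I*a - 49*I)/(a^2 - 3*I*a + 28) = (a + 7)/(a + 4*I)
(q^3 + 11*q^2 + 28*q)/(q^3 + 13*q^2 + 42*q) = (q + 4)/(q + 6)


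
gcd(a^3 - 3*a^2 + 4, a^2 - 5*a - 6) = a + 1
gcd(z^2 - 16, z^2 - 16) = z^2 - 16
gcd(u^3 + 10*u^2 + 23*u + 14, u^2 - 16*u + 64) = 1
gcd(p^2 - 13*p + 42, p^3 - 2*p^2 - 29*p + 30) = p - 6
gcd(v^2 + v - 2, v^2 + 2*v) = v + 2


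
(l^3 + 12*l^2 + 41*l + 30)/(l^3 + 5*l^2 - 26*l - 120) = (l^2 + 6*l + 5)/(l^2 - l - 20)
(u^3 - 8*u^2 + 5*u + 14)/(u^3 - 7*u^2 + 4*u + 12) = (u - 7)/(u - 6)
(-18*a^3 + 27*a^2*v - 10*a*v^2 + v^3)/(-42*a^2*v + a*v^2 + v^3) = (3*a^2 - 4*a*v + v^2)/(v*(7*a + v))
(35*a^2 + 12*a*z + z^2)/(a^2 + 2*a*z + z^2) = (35*a^2 + 12*a*z + z^2)/(a^2 + 2*a*z + z^2)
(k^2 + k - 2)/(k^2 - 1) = (k + 2)/(k + 1)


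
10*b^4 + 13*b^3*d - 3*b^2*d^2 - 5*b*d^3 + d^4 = (-5*b + d)*(-2*b + d)*(b + d)^2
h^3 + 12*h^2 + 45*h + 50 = (h + 2)*(h + 5)^2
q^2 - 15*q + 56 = (q - 8)*(q - 7)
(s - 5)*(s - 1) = s^2 - 6*s + 5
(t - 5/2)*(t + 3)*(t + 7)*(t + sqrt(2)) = t^4 + sqrt(2)*t^3 + 15*t^3/2 - 4*t^2 + 15*sqrt(2)*t^2/2 - 105*t/2 - 4*sqrt(2)*t - 105*sqrt(2)/2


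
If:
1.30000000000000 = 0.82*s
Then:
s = 1.59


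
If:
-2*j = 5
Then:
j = -5/2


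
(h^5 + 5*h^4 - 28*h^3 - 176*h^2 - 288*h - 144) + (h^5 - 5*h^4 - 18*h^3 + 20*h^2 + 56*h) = 2*h^5 - 46*h^3 - 156*h^2 - 232*h - 144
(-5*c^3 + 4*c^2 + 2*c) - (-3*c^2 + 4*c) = -5*c^3 + 7*c^2 - 2*c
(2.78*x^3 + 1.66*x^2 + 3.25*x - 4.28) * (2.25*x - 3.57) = 6.255*x^4 - 6.1896*x^3 + 1.3863*x^2 - 21.2325*x + 15.2796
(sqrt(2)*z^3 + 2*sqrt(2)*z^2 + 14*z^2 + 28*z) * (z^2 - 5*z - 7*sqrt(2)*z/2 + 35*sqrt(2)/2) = sqrt(2)*z^5 - 3*sqrt(2)*z^4 + 7*z^4 - 59*sqrt(2)*z^3 - 21*z^3 - 70*z^2 + 147*sqrt(2)*z^2 + 490*sqrt(2)*z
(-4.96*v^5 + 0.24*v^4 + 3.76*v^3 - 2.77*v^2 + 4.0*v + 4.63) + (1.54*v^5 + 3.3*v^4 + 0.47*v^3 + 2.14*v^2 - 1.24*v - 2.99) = -3.42*v^5 + 3.54*v^4 + 4.23*v^3 - 0.63*v^2 + 2.76*v + 1.64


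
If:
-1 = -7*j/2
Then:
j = 2/7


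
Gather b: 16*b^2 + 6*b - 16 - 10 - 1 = 16*b^2 + 6*b - 27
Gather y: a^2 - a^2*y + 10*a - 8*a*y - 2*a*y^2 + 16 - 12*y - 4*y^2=a^2 + 10*a + y^2*(-2*a - 4) + y*(-a^2 - 8*a - 12) + 16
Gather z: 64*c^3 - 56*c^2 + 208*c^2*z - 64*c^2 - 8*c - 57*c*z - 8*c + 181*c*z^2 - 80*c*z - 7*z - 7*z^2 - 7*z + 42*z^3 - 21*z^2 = 64*c^3 - 120*c^2 - 16*c + 42*z^3 + z^2*(181*c - 28) + z*(208*c^2 - 137*c - 14)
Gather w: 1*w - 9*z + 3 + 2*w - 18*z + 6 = 3*w - 27*z + 9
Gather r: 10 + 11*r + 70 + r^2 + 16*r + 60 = r^2 + 27*r + 140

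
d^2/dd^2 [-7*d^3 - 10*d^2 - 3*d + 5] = -42*d - 20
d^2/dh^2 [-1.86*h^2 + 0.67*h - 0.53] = -3.72000000000000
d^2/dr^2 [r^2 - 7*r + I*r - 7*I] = 2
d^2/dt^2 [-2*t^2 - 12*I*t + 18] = -4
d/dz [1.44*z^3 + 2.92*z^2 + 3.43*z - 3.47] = 4.32*z^2 + 5.84*z + 3.43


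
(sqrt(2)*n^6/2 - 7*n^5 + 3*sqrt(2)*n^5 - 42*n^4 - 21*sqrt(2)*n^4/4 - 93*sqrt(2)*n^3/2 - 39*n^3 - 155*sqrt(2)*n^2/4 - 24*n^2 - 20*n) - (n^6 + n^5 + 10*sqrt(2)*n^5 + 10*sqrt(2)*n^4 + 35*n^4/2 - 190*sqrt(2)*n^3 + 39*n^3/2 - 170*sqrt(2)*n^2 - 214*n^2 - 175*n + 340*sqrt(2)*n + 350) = -n^6 + sqrt(2)*n^6/2 - 7*sqrt(2)*n^5 - 8*n^5 - 119*n^4/2 - 61*sqrt(2)*n^4/4 - 117*n^3/2 + 287*sqrt(2)*n^3/2 + 525*sqrt(2)*n^2/4 + 190*n^2 - 340*sqrt(2)*n + 155*n - 350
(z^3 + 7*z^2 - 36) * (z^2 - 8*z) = z^5 - z^4 - 56*z^3 - 36*z^2 + 288*z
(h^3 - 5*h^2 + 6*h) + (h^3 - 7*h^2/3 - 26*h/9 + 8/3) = 2*h^3 - 22*h^2/3 + 28*h/9 + 8/3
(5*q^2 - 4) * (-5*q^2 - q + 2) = -25*q^4 - 5*q^3 + 30*q^2 + 4*q - 8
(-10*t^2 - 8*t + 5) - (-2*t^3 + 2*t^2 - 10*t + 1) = 2*t^3 - 12*t^2 + 2*t + 4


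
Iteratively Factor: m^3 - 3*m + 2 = (m - 1)*(m^2 + m - 2) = (m - 1)*(m + 2)*(m - 1)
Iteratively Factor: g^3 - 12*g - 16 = (g + 2)*(g^2 - 2*g - 8) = (g + 2)^2*(g - 4)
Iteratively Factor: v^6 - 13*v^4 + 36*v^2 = (v + 3)*(v^5 - 3*v^4 - 4*v^3 + 12*v^2) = (v - 3)*(v + 3)*(v^4 - 4*v^2) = v*(v - 3)*(v + 3)*(v^3 - 4*v) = v*(v - 3)*(v - 2)*(v + 3)*(v^2 + 2*v) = v^2*(v - 3)*(v - 2)*(v + 3)*(v + 2)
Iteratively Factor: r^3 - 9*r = (r)*(r^2 - 9) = r*(r + 3)*(r - 3)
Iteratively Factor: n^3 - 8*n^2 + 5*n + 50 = (n - 5)*(n^2 - 3*n - 10) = (n - 5)^2*(n + 2)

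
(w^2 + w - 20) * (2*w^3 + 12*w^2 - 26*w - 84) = 2*w^5 + 14*w^4 - 54*w^3 - 350*w^2 + 436*w + 1680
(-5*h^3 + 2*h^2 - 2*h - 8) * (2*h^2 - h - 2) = -10*h^5 + 9*h^4 + 4*h^3 - 18*h^2 + 12*h + 16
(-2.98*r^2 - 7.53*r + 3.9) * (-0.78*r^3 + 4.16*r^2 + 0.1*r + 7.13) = 2.3244*r^5 - 6.5234*r^4 - 34.6648*r^3 - 5.7764*r^2 - 53.2989*r + 27.807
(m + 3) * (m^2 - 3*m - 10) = m^3 - 19*m - 30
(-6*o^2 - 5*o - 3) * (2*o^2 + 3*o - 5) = -12*o^4 - 28*o^3 + 9*o^2 + 16*o + 15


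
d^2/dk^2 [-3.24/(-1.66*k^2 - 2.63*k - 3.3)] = (-17.856288*k^2 - 28.290384*k + 3.24*(3.32*k + 2.63)*(6.64*k + 5.26) - 35.49744)/(1.66*k^2 + 2.63*k + 3.3)^3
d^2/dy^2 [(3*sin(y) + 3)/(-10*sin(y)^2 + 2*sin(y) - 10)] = 3*(25*sin(y)^5 + 105*sin(y)^4 - 215*sin(y)^3 - 244*sin(y)^2 + 210*sin(y) + 38)/(2*(5*sin(y)^2 - sin(y) + 5)^3)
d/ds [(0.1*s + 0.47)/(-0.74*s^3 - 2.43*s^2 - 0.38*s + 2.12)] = (0.148*s^3 + 1.2864*s^2 + 2.2842*s + 0.3906)/(0.5476*s^6 + 3.5964*s^5 + 6.4673*s^4 - 1.2908*s^3 - 10.1588*s^2 - 1.6112*s + 4.4944)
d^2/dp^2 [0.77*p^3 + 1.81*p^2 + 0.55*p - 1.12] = 4.62*p + 3.62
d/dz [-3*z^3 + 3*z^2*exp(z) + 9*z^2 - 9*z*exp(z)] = 3*z^2*exp(z) - 9*z^2 - 3*z*exp(z) + 18*z - 9*exp(z)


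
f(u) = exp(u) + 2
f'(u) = exp(u)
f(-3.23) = 2.04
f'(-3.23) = 0.04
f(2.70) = 16.88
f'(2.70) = 14.88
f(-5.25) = 2.01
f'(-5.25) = 0.01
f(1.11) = 5.03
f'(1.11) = 3.03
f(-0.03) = 2.97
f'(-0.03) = 0.97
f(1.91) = 8.75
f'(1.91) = 6.75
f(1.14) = 5.13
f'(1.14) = 3.13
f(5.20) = 183.27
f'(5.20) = 181.27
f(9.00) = 8105.08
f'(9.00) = 8103.08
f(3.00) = 22.09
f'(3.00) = 20.09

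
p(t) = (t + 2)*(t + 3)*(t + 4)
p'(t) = (t + 2)*(t + 3) + (t + 2)*(t + 4) + (t + 3)*(t + 4) = 3*t^2 + 18*t + 26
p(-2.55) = -0.36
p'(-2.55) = -0.39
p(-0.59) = 11.59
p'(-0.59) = 16.42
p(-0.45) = 14.03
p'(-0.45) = 18.51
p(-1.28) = 3.37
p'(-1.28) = 7.88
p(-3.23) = 0.22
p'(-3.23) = -0.84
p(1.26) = 73.05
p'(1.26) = 53.44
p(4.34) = 388.11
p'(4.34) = 160.63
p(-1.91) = 0.21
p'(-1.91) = 2.56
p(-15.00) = -1716.00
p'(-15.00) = 431.00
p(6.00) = 720.00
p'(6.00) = 242.00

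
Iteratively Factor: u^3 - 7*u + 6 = (u - 1)*(u^2 + u - 6) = (u - 1)*(u + 3)*(u - 2)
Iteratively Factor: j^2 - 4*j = (j)*(j - 4)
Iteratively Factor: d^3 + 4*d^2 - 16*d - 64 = (d - 4)*(d^2 + 8*d + 16) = (d - 4)*(d + 4)*(d + 4)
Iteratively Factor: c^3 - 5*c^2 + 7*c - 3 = (c - 3)*(c^2 - 2*c + 1) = (c - 3)*(c - 1)*(c - 1)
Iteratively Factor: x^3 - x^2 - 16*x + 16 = (x - 4)*(x^2 + 3*x - 4) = (x - 4)*(x + 4)*(x - 1)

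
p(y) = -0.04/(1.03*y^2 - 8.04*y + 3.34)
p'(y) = -0.04*(8.04 - 2.06*y)/(1.03*y^2 - 8.04*y + 3.34)^2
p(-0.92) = -0.00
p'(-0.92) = -0.00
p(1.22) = 0.01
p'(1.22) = -0.01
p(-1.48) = -0.00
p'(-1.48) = -0.00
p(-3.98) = -0.00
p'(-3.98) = -0.00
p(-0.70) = -0.00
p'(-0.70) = -0.00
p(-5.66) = -0.00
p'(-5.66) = -0.00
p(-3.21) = -0.00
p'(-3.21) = -0.00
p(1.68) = 0.01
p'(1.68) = -0.00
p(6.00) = 0.01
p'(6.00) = 0.00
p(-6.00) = -0.00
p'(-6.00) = -0.00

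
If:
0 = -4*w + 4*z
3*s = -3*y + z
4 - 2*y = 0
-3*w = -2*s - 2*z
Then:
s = -6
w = -12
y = 2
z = -12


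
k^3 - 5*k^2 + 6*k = k*(k - 3)*(k - 2)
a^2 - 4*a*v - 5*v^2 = (a - 5*v)*(a + v)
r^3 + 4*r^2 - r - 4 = (r - 1)*(r + 1)*(r + 4)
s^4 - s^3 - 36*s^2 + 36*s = s*(s - 6)*(s - 1)*(s + 6)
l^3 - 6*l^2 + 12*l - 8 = (l - 2)^3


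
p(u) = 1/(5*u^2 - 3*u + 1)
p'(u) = (3 - 10*u)/(5*u^2 - 3*u + 1)^2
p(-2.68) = 0.02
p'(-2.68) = 0.01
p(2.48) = 0.04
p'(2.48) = -0.04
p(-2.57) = 0.02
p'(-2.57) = 0.02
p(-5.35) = 0.01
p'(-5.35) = 0.00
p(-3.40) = 0.01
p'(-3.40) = 0.01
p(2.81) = 0.03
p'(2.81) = -0.02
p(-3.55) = 0.01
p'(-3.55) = 0.01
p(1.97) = 0.07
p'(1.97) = -0.08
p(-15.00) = 0.00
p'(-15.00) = 0.00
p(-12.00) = 0.00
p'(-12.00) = 0.00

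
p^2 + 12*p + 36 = (p + 6)^2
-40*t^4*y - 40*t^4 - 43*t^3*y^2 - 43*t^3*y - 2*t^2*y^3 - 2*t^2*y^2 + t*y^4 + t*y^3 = (-8*t + y)*(t + y)*(5*t + y)*(t*y + t)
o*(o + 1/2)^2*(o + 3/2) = o^4 + 5*o^3/2 + 7*o^2/4 + 3*o/8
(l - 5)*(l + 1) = l^2 - 4*l - 5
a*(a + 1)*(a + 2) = a^3 + 3*a^2 + 2*a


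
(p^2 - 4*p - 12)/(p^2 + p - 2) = (p - 6)/(p - 1)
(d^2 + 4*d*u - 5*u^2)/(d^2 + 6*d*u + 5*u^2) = (d - u)/(d + u)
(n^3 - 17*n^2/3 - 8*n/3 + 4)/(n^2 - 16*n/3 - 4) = (3*n^2 + n - 2)/(3*n + 2)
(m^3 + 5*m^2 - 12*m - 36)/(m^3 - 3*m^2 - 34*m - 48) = (m^2 + 3*m - 18)/(m^2 - 5*m - 24)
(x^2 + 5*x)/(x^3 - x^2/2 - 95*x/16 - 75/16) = 16*x*(x + 5)/(16*x^3 - 8*x^2 - 95*x - 75)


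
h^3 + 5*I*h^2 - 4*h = h*(h + I)*(h + 4*I)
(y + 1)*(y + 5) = y^2 + 6*y + 5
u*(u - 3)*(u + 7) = u^3 + 4*u^2 - 21*u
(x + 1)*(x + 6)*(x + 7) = x^3 + 14*x^2 + 55*x + 42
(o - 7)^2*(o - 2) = o^3 - 16*o^2 + 77*o - 98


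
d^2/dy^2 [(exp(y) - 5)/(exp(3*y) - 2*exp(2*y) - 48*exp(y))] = (4*exp(5*y) - 51*exp(4*y) + 306*exp(3*y) + 304*exp(2*y) - 1440*exp(y) - 11520)*exp(-y)/(exp(6*y) - 6*exp(5*y) - 132*exp(4*y) + 568*exp(3*y) + 6336*exp(2*y) - 13824*exp(y) - 110592)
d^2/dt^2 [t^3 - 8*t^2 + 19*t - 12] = 6*t - 16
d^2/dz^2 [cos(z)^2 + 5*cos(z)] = -5*cos(z) - 2*cos(2*z)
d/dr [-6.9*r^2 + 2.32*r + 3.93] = 2.32 - 13.8*r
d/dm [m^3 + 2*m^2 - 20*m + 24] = 3*m^2 + 4*m - 20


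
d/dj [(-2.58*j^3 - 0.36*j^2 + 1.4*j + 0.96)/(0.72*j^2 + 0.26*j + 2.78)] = (-1.8576*j^4 - 1.3416*j^3 - 22.6188*j^2 - 3.384*j + 3.6424)/(0.5184*j^4 + 0.3744*j^3 + 4.0708*j^2 + 1.4456*j + 7.7284)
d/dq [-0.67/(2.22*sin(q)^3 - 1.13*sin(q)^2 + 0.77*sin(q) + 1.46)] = (4.4622*sin(q)^2 - 1.5142*sin(q) + 0.5159)*cos(q)/(2.22*sin(q)^3 - 1.13*sin(q)^2 + 0.77*sin(q) + 1.46)^2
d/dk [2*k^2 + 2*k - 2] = 4*k + 2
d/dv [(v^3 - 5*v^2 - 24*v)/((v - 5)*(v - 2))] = (v^4 - 14*v^3 + 89*v^2 - 100*v - 240)/(v^4 - 14*v^3 + 69*v^2 - 140*v + 100)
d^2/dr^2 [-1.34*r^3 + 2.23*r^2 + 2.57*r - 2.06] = 4.46 - 8.04*r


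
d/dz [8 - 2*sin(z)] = -2*cos(z)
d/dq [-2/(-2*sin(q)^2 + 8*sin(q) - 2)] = 2*(2 - sin(q))*cos(q)/(sin(q)^2 - 4*sin(q) + 1)^2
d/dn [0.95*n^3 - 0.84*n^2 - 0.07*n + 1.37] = 2.85*n^2 - 1.68*n - 0.07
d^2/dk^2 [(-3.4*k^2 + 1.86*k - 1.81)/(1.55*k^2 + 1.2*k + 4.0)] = (21.5853*k^3 + 100.38885*k^2 - 89.3916*k - 109.4248)/(3.723875*k^6 + 8.649*k^5 + 35.526*k^4 + 46.368*k^3 + 91.68*k^2 + 57.6*k + 64.0)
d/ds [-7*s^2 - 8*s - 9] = -14*s - 8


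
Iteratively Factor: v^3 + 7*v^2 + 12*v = (v + 3)*(v^2 + 4*v) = (v + 3)*(v + 4)*(v)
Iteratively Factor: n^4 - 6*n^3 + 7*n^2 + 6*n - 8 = (n - 4)*(n^3 - 2*n^2 - n + 2) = (n - 4)*(n - 2)*(n^2 - 1) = (n - 4)*(n - 2)*(n - 1)*(n + 1)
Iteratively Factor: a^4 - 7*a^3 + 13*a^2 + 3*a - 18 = (a - 2)*(a^3 - 5*a^2 + 3*a + 9) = (a - 2)*(a + 1)*(a^2 - 6*a + 9) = (a - 3)*(a - 2)*(a + 1)*(a - 3)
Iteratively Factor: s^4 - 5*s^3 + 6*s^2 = (s - 3)*(s^3 - 2*s^2) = s*(s - 3)*(s^2 - 2*s) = s*(s - 3)*(s - 2)*(s)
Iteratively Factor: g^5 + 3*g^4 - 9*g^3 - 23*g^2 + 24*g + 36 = (g + 3)*(g^4 - 9*g^2 + 4*g + 12) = (g + 1)*(g + 3)*(g^3 - g^2 - 8*g + 12) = (g + 1)*(g + 3)^2*(g^2 - 4*g + 4) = (g - 2)*(g + 1)*(g + 3)^2*(g - 2)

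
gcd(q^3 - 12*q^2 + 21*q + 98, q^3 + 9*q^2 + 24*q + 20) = q + 2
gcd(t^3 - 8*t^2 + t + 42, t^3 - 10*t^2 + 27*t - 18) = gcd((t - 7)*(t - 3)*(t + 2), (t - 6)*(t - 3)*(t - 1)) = t - 3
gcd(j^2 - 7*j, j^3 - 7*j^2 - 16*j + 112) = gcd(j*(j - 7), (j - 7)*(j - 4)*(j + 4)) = j - 7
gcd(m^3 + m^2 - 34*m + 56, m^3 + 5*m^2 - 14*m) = m^2 + 5*m - 14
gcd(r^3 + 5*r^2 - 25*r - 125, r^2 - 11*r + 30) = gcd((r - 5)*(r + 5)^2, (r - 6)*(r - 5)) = r - 5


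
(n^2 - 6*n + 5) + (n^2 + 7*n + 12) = 2*n^2 + n + 17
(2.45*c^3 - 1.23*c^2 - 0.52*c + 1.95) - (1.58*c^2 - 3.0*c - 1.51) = 2.45*c^3 - 2.81*c^2 + 2.48*c + 3.46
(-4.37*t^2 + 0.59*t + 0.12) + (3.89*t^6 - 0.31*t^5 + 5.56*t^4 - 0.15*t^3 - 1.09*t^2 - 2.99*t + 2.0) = 3.89*t^6 - 0.31*t^5 + 5.56*t^4 - 0.15*t^3 - 5.46*t^2 - 2.4*t + 2.12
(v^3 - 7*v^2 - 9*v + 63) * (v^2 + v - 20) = v^5 - 6*v^4 - 36*v^3 + 194*v^2 + 243*v - 1260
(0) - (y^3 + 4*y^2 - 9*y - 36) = -y^3 - 4*y^2 + 9*y + 36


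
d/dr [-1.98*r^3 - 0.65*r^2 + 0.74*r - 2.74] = -5.94*r^2 - 1.3*r + 0.74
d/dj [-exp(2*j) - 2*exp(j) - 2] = -2*(exp(j) + 1)*exp(j)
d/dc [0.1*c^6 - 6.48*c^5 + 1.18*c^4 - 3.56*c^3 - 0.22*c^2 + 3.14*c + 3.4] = 0.6*c^5 - 32.4*c^4 + 4.72*c^3 - 10.68*c^2 - 0.44*c + 3.14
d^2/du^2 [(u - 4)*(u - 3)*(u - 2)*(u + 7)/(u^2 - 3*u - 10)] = 2*(u^6 - 9*u^5 - 3*u^4 + 249*u^3 - 1194*u^2 + 5652*u - 11632)/(u^6 - 9*u^5 - 3*u^4 + 153*u^3 + 30*u^2 - 900*u - 1000)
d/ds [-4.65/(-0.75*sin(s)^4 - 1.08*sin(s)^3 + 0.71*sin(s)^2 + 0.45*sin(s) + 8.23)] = (-13.95*sin(s)^3 - 15.066*sin(s)^2 + 6.603*sin(s) + 2.0925)*cos(s)/(-0.75*sin(s)^4 - 1.08*sin(s)^3 + 0.71*sin(s)^2 + 0.45*sin(s) + 8.23)^2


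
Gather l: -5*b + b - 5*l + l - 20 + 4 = -4*b - 4*l - 16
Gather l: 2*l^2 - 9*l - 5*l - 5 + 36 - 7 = 2*l^2 - 14*l + 24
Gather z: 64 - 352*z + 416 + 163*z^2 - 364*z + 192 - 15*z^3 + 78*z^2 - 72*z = -15*z^3 + 241*z^2 - 788*z + 672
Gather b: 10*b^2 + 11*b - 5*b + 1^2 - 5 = 10*b^2 + 6*b - 4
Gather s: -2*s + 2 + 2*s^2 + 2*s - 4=2*s^2 - 2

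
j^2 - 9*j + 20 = (j - 5)*(j - 4)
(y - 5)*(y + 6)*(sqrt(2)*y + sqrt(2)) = sqrt(2)*y^3 + 2*sqrt(2)*y^2 - 29*sqrt(2)*y - 30*sqrt(2)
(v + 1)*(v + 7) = v^2 + 8*v + 7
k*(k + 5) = k^2 + 5*k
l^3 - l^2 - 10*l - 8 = (l - 4)*(l + 1)*(l + 2)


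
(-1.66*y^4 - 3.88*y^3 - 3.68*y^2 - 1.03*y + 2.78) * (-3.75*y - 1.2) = 6.225*y^5 + 16.542*y^4 + 18.456*y^3 + 8.2785*y^2 - 9.189*y - 3.336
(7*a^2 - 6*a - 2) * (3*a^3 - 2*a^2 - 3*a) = 21*a^5 - 32*a^4 - 15*a^3 + 22*a^2 + 6*a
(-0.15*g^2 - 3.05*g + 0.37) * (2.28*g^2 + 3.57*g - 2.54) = -0.342*g^4 - 7.4895*g^3 - 9.6639*g^2 + 9.0679*g - 0.9398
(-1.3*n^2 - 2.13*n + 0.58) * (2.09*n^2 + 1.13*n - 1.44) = -2.717*n^4 - 5.9207*n^3 + 0.6773*n^2 + 3.7226*n - 0.8352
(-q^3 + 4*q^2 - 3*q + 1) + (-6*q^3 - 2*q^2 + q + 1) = -7*q^3 + 2*q^2 - 2*q + 2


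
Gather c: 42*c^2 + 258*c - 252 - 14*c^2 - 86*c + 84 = 28*c^2 + 172*c - 168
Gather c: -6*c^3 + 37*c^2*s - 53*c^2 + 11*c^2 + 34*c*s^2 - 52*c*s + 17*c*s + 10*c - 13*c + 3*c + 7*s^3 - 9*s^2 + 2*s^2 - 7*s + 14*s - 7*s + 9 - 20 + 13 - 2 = -6*c^3 + c^2*(37*s - 42) + c*(34*s^2 - 35*s) + 7*s^3 - 7*s^2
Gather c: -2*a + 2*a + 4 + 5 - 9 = 0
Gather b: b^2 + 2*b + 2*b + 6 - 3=b^2 + 4*b + 3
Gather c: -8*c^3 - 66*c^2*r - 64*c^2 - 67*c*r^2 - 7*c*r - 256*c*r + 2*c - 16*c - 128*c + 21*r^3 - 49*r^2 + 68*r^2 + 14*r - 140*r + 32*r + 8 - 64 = -8*c^3 + c^2*(-66*r - 64) + c*(-67*r^2 - 263*r - 142) + 21*r^3 + 19*r^2 - 94*r - 56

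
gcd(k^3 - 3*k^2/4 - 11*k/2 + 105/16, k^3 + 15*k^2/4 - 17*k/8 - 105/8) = k^2 + 3*k/4 - 35/8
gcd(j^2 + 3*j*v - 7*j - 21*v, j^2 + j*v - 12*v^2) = 1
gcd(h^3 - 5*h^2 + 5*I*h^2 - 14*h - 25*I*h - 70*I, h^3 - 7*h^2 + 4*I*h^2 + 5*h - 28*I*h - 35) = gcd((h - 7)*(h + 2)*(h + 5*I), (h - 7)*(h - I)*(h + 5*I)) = h^2 + h*(-7 + 5*I) - 35*I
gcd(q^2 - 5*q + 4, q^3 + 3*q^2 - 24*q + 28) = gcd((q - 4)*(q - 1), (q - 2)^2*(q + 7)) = 1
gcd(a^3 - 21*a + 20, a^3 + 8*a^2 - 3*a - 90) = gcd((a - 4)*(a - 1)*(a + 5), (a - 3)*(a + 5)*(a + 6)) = a + 5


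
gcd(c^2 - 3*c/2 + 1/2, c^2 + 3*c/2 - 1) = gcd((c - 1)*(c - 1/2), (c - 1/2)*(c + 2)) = c - 1/2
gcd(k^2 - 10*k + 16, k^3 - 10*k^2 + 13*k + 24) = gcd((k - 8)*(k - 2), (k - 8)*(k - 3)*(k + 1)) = k - 8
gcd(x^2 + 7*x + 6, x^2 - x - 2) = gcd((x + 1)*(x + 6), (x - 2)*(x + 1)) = x + 1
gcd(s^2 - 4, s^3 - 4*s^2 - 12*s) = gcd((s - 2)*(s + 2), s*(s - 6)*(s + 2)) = s + 2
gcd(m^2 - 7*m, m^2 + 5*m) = m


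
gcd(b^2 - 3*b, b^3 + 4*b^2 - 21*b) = b^2 - 3*b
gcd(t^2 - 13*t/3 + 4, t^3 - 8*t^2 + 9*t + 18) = t - 3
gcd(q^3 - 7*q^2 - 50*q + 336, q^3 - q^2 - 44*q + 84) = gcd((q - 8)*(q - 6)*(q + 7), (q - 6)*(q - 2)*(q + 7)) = q^2 + q - 42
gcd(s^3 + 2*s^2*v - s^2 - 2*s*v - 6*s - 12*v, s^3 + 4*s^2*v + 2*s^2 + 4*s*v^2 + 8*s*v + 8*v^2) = s^2 + 2*s*v + 2*s + 4*v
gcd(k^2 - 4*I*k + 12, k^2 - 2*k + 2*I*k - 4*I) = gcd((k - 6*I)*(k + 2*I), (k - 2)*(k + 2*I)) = k + 2*I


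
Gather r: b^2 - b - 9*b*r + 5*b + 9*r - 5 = b^2 + 4*b + r*(9 - 9*b) - 5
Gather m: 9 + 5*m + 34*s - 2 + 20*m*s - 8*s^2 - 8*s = m*(20*s + 5) - 8*s^2 + 26*s + 7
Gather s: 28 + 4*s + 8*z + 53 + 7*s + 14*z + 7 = 11*s + 22*z + 88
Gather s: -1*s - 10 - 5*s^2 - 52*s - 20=-5*s^2 - 53*s - 30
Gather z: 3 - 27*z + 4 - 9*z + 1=8 - 36*z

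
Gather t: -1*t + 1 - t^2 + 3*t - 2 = -t^2 + 2*t - 1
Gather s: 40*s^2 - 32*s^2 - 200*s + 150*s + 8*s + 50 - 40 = 8*s^2 - 42*s + 10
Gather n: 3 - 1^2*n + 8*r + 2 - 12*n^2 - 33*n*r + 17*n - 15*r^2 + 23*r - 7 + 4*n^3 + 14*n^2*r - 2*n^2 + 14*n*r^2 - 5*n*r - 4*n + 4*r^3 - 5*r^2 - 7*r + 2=4*n^3 + n^2*(14*r - 14) + n*(14*r^2 - 38*r + 12) + 4*r^3 - 20*r^2 + 24*r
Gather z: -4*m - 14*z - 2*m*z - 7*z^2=-4*m - 7*z^2 + z*(-2*m - 14)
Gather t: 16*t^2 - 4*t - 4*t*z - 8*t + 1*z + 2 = 16*t^2 + t*(-4*z - 12) + z + 2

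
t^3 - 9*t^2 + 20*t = t*(t - 5)*(t - 4)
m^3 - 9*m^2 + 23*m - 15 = (m - 5)*(m - 3)*(m - 1)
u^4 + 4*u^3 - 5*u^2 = u^2*(u - 1)*(u + 5)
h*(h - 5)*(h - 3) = h^3 - 8*h^2 + 15*h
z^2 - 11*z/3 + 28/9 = (z - 7/3)*(z - 4/3)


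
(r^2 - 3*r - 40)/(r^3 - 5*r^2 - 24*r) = (r + 5)/(r*(r + 3))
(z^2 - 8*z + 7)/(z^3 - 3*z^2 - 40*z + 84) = (z - 1)/(z^2 + 4*z - 12)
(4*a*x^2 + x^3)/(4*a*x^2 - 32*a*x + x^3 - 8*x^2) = x/(x - 8)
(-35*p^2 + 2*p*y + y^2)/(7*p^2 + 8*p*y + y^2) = (-5*p + y)/(p + y)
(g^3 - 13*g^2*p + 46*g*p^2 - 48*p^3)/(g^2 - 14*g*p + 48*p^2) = (-g^2 + 5*g*p - 6*p^2)/(-g + 6*p)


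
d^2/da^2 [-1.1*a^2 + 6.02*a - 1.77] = -2.20000000000000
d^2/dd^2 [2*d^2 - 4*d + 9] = 4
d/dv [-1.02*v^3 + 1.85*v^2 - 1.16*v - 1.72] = -3.06*v^2 + 3.7*v - 1.16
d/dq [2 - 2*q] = -2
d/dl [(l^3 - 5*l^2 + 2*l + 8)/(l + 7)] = 2*(l^3 + 8*l^2 - 35*l + 3)/(l^2 + 14*l + 49)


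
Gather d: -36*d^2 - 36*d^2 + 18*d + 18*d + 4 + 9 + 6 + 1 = -72*d^2 + 36*d + 20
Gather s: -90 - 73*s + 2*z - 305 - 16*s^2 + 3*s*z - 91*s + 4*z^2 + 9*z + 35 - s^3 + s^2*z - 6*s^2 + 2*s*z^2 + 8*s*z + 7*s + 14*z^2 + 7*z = -s^3 + s^2*(z - 22) + s*(2*z^2 + 11*z - 157) + 18*z^2 + 18*z - 360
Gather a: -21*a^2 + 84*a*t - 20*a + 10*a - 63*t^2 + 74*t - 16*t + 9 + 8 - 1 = -21*a^2 + a*(84*t - 10) - 63*t^2 + 58*t + 16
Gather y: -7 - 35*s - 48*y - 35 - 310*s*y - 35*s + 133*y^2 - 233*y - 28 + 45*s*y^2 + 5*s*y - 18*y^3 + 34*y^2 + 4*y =-70*s - 18*y^3 + y^2*(45*s + 167) + y*(-305*s - 277) - 70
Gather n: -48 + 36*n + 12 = 36*n - 36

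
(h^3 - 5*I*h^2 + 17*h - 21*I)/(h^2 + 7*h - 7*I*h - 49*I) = (h^2 + 2*I*h + 3)/(h + 7)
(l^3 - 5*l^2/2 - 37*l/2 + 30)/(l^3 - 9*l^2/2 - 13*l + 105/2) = (2*l^2 + 5*l - 12)/(2*l^2 + l - 21)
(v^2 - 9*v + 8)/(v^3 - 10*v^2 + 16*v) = (v - 1)/(v*(v - 2))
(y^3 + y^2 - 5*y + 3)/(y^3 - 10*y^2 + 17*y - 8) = (y + 3)/(y - 8)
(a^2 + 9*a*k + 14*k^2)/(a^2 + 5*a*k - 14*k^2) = (a + 2*k)/(a - 2*k)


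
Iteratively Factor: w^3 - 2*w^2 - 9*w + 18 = (w - 3)*(w^2 + w - 6) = (w - 3)*(w - 2)*(w + 3)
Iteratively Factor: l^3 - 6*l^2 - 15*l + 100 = (l - 5)*(l^2 - l - 20) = (l - 5)^2*(l + 4)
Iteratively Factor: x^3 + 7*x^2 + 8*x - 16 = (x + 4)*(x^2 + 3*x - 4) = (x - 1)*(x + 4)*(x + 4)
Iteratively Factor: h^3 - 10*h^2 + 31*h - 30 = (h - 5)*(h^2 - 5*h + 6) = (h - 5)*(h - 3)*(h - 2)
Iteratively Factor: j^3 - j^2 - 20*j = (j)*(j^2 - j - 20) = j*(j - 5)*(j + 4)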